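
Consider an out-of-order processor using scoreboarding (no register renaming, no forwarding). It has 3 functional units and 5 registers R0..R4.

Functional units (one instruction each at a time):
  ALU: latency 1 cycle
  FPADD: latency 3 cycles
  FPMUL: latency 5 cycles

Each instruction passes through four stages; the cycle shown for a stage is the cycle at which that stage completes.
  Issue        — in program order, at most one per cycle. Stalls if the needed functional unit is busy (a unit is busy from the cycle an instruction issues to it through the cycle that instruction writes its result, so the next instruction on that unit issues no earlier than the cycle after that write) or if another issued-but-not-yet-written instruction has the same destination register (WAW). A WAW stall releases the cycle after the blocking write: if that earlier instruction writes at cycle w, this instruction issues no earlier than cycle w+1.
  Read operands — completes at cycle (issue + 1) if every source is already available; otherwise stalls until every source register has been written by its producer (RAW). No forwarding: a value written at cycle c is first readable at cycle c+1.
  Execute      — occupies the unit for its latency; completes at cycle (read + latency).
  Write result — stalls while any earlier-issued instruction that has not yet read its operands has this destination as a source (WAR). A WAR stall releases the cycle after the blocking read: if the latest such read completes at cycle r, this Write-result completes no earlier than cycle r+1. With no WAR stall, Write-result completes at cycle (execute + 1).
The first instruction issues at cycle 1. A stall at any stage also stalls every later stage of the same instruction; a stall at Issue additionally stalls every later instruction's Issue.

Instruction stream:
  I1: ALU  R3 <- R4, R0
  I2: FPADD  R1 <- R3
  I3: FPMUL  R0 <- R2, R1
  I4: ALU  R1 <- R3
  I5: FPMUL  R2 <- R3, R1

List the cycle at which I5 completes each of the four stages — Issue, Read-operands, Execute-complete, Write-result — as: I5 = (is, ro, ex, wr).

I5 = (17, 18, 23, 24)

cycle 1: I1 dispatched to ALU
cycle 2: I1 operands ready · I2 dispatched to FPADD
cycle 3: I1 complete · I3 dispatched to FPMUL
cycle 4: R3←I1
cycle 5: I2 operands ready
cycle 8: I2 complete
cycle 9: R1←I2
cycle 10: I3 operands ready · I4 dispatched to ALU
cycle 11: I4 operands ready
cycle 12: I4 complete
cycle 13: R1←I4
cycle 15: I3 complete
cycle 16: R0←I3
cycle 17: I5 dispatched to FPMUL
cycle 18: I5 operands ready
cycle 23: I5 complete
cycle 24: R2←I5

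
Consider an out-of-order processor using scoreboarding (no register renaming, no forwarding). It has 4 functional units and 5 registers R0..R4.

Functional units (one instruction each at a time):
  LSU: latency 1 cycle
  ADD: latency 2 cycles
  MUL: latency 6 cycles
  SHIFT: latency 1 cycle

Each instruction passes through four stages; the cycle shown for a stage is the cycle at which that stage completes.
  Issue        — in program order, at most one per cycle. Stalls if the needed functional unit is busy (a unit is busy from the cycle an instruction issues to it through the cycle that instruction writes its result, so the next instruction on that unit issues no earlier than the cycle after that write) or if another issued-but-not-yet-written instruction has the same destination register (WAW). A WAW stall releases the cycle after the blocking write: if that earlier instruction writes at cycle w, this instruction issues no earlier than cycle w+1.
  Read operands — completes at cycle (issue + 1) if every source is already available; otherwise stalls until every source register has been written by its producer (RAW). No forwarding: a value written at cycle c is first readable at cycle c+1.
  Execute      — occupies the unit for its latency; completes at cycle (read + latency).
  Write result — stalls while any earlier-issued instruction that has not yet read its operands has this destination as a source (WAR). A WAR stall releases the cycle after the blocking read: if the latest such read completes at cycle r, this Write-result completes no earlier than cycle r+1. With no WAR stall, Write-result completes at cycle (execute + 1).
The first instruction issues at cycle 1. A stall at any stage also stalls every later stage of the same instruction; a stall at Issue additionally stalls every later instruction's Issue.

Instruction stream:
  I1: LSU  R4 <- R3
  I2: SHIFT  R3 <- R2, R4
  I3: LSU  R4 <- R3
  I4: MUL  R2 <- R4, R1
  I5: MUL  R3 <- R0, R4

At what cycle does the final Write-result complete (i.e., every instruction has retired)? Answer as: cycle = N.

cycle = 27

c1: I1 issues→LSU
c2: I1 reads · I2 issues→SHIFT
c3: I1 exec-done
c4: I1 writes R4
c5: I2 reads · I3 issues→LSU
c6: I2 exec-done · I4 issues→MUL
c7: I2 writes R3
c8: I3 reads
c9: I3 exec-done
c10: I3 writes R4
c11: I4 reads
c17: I4 exec-done
c18: I4 writes R2
c19: I5 issues→MUL
c20: I5 reads
c26: I5 exec-done
c27: I5 writes R3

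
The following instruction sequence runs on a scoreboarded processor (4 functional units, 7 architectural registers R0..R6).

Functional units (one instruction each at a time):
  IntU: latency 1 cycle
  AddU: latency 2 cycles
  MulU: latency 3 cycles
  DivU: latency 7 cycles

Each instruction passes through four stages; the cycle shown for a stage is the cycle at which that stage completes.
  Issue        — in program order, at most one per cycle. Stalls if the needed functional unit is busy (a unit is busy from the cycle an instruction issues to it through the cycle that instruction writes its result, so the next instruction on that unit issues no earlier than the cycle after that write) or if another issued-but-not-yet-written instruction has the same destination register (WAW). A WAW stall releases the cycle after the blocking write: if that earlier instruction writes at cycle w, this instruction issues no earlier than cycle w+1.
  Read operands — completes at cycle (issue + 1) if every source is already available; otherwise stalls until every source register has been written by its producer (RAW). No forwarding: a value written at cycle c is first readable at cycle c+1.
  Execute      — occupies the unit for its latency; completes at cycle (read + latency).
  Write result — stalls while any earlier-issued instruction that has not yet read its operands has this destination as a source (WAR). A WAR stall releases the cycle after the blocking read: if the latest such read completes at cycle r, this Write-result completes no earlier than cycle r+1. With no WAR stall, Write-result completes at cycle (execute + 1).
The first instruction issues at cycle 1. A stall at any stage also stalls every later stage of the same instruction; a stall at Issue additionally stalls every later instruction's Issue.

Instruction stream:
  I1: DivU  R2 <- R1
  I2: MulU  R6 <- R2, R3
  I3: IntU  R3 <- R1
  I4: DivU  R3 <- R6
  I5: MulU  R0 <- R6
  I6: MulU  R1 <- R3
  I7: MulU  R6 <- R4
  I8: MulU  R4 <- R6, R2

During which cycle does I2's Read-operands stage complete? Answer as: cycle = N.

cycle 1: I1 dispatched to DivU
cycle 2: I1 operands ready, I2 dispatched to MulU
cycle 3: I3 dispatched to IntU
cycle 4: I3 operands ready
cycle 5: I3 complete
cycle 9: I1 complete
cycle 10: R2←I1
cycle 11: I2 operands ready
cycle 12: R3←I3
cycle 13: I4 dispatched to DivU
cycle 14: I2 complete
cycle 15: R6←I2
cycle 16: I4 operands ready, I5 dispatched to MulU
cycle 17: I5 operands ready
cycle 20: I5 complete
cycle 21: R0←I5
cycle 22: I6 dispatched to MulU
cycle 23: I4 complete
cycle 24: R3←I4
cycle 25: I6 operands ready
cycle 28: I6 complete
cycle 29: R1←I6
cycle 30: I7 dispatched to MulU
cycle 31: I7 operands ready
cycle 34: I7 complete
cycle 35: R6←I7
cycle 36: I8 dispatched to MulU
cycle 37: I8 operands ready
cycle 40: I8 complete
cycle 41: R4←I8

cycle = 11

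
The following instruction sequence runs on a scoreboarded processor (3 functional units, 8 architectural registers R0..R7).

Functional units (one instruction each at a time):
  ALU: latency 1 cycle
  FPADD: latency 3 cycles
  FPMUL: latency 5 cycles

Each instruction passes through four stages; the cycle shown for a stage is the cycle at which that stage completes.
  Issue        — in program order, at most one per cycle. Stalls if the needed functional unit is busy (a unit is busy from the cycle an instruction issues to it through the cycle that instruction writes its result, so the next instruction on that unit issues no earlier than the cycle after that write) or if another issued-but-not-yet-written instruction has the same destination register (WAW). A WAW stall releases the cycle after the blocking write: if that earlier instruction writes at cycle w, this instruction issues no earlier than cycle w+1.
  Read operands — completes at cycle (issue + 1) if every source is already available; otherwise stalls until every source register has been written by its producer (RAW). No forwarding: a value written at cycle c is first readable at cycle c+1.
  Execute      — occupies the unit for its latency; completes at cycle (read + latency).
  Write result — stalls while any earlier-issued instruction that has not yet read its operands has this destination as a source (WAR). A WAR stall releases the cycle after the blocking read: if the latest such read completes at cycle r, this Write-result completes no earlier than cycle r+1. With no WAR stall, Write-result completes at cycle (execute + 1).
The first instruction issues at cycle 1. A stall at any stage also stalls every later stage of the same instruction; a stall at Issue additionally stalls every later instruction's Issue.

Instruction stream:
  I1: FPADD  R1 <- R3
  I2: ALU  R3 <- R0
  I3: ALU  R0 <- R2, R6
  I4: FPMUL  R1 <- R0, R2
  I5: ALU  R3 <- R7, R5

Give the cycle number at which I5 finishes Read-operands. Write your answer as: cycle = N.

[I1] 1/2/5/6
[I2] 2/3/4/5
[I3] 6/7/8/9  (struct: ALU busy until I2 writes@5)
[I4] 7/10/15/16  (RAW R0: wait I3 write@9)
[I5] 10/11/12/13  (struct: ALU busy until I3 writes@9)

cycle = 11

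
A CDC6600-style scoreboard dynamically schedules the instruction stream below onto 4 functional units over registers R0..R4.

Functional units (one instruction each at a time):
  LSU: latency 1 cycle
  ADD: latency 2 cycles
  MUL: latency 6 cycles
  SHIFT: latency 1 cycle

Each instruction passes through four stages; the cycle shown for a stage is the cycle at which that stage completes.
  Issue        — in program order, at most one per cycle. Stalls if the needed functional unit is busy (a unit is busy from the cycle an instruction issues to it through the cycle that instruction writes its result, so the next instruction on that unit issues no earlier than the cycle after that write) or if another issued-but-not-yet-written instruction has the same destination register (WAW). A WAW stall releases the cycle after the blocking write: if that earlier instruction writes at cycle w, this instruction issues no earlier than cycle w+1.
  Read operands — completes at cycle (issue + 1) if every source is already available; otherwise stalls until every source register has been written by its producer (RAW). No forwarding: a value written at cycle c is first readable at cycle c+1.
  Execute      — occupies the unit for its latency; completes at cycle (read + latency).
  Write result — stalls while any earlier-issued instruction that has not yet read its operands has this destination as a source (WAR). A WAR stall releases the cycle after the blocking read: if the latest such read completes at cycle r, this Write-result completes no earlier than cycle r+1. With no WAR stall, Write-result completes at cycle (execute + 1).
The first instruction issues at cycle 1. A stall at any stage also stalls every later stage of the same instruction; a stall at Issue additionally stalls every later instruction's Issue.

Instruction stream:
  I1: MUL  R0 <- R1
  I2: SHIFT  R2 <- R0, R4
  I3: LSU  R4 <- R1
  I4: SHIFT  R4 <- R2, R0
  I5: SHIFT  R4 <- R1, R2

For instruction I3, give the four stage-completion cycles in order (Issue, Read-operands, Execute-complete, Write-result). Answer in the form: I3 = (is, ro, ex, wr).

I3 = (3, 4, 5, 11)

[I1] 1/2/8/9
[I2] 2/10/11/12  (RAW R0: wait I1 write@9)
[I3] 3/4/5/11  (WAR R4: wait I2 read@10)
[I4] 13/14/15/16  (struct: SHIFT busy until I2 writes@12)
[I5] 17/18/19/20  (struct: SHIFT busy until I4 writes@16)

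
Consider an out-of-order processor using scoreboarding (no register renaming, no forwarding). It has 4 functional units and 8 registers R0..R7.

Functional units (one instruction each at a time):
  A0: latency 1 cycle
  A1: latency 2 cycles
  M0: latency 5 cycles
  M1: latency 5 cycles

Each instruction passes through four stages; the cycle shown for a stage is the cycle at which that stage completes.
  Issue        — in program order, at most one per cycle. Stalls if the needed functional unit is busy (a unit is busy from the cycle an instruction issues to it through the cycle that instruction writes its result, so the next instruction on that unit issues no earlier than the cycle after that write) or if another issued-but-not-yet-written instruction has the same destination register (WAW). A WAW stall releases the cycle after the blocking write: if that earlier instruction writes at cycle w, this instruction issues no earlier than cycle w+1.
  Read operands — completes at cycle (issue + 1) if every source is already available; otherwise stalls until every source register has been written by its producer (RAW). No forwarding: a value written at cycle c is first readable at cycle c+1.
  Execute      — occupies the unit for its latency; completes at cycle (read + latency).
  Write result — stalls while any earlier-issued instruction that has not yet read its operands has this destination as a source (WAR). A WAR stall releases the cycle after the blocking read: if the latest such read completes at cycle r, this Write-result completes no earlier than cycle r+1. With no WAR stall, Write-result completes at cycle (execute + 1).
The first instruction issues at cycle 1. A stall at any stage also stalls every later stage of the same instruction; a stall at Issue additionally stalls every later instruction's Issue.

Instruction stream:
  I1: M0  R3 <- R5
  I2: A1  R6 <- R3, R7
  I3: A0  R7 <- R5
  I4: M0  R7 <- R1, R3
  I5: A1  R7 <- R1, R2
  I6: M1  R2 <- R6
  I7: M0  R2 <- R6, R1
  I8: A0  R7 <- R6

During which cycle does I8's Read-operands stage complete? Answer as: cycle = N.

[1] issue I1 (M0)
[2] I1 read-ops · issue I2 (A1)
[3] issue I3 (A0)
[4] I3 read-ops
[5] I3 finished on A0
[7] I1 finished on M0
[8] I1→R3
[9] I2 read-ops
[10] I3→R7
[11] I2 finished on A1 · issue I4 (M0)
[12] I2→R6 · I4 read-ops
[17] I4 finished on M0
[18] I4→R7
[19] issue I5 (A1)
[20] I5 read-ops · issue I6 (M1)
[21] I6 read-ops
[22] I5 finished on A1
[23] I5→R7
[26] I6 finished on M1
[27] I6→R2
[28] issue I7 (M0)
[29] I7 read-ops · issue I8 (A0)
[30] I8 read-ops
[31] I8 finished on A0
[32] I8→R7
[34] I7 finished on M0
[35] I7→R2

cycle = 30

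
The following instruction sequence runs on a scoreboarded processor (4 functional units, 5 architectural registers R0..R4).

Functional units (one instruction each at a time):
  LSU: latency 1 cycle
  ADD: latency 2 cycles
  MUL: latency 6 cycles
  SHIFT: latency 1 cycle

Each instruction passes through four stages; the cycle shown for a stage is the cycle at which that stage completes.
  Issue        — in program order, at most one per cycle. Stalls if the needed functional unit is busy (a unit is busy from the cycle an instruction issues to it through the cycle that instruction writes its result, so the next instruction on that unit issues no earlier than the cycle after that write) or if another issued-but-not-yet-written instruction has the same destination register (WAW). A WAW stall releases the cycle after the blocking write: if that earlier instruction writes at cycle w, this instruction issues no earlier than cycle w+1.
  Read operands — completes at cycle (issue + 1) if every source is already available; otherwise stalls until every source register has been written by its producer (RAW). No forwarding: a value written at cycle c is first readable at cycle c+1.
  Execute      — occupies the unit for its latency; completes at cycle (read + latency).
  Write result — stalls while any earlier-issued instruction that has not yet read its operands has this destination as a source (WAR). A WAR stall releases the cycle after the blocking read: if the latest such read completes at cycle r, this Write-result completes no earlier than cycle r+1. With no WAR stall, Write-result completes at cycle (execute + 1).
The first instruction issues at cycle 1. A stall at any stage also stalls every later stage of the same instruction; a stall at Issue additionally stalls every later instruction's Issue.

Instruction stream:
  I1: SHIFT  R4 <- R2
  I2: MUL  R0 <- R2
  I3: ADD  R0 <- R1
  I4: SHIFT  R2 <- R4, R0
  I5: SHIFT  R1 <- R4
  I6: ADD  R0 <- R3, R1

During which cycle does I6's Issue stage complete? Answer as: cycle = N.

cycle = 20

c1: I1→SHIFT
c2: I1 RO; I2→MUL
c3: I1 EX; I2 RO
c4: I1 WR R4
c9: I2 EX
c10: I2 WR R0
c11: I3→ADD
c12: I3 RO; I4→SHIFT
c14: I3 EX
c15: I3 WR R0
c16: I4 RO
c17: I4 EX
c18: I4 WR R2
c19: I5→SHIFT
c20: I5 RO; I6→ADD
c21: I5 EX
c22: I5 WR R1
c23: I6 RO
c25: I6 EX
c26: I6 WR R0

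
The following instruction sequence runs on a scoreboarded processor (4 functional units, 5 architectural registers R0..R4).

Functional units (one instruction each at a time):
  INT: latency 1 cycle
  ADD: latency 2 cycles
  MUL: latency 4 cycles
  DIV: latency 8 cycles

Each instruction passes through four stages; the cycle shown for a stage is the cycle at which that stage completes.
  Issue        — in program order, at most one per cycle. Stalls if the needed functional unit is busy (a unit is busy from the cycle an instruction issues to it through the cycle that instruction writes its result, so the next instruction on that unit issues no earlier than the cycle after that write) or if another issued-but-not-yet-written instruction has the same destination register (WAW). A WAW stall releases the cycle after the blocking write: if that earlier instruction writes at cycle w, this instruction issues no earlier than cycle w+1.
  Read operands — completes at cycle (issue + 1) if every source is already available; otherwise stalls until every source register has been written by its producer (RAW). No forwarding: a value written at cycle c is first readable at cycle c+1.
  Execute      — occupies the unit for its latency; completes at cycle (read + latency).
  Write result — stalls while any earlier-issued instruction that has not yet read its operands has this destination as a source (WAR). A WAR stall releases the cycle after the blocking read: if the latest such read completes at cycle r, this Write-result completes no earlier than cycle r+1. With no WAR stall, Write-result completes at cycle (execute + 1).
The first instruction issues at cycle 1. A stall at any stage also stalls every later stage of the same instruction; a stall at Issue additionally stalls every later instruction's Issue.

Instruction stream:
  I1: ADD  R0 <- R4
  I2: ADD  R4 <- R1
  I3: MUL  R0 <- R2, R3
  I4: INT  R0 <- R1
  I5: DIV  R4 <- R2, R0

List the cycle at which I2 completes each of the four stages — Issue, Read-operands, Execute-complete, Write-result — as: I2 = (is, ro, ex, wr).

I2 = (6, 7, 9, 10)

cycle 1: issue I1 (ADD)
cycle 2: I1 read-ops
cycle 4: I1 finished on ADD
cycle 5: I1→R0
cycle 6: issue I2 (ADD)
cycle 7: I2 read-ops | issue I3 (MUL)
cycle 8: I3 read-ops
cycle 9: I2 finished on ADD
cycle 10: I2→R4
cycle 12: I3 finished on MUL
cycle 13: I3→R0
cycle 14: issue I4 (INT)
cycle 15: I4 read-ops | issue I5 (DIV)
cycle 16: I4 finished on INT
cycle 17: I4→R0
cycle 18: I5 read-ops
cycle 26: I5 finished on DIV
cycle 27: I5→R4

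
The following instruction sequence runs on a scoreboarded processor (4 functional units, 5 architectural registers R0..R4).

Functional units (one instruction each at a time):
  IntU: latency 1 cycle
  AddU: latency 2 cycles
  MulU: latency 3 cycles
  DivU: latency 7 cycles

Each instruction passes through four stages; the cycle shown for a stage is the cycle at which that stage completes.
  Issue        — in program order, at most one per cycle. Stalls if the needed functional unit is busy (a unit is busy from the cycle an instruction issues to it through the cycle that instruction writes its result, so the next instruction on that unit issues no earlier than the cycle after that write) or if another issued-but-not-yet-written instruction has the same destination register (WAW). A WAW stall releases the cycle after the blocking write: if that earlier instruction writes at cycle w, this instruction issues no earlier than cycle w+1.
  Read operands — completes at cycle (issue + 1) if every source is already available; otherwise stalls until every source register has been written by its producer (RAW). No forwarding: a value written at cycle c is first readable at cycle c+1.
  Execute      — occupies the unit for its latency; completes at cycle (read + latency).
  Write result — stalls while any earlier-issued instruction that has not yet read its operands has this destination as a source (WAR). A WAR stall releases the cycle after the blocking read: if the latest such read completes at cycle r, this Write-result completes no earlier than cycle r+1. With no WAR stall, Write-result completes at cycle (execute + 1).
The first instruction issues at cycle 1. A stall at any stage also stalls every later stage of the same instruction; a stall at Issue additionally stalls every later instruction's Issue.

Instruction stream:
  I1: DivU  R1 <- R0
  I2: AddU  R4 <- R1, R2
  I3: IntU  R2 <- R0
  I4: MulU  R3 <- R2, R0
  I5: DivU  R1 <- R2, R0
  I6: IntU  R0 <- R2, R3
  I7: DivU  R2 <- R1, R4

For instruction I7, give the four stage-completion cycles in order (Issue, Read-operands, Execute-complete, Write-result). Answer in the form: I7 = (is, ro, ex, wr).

  I1 | 1 | 2 | 9 | 10
  I2 | 2 | 11 | 13 | 14   RAW R1: wait I1 write@10
  I3 | 3 | 4 | 5 | 12   WAR R2: wait I2 read@11
  I4 | 4 | 13 | 16 | 17   RAW R2: wait I3 write@12
  I5 | 11 | 13 | 20 | 21   struct: DivU busy until I1 writes@10 · RAW R2: wait I3 write@12
  I6 | 13 | 18 | 19 | 20   struct: IntU busy until I3 writes@12 · RAW R3: wait I4 write@17
  I7 | 22 | 23 | 30 | 31   struct: DivU busy until I5 writes@21

I7 = (22, 23, 30, 31)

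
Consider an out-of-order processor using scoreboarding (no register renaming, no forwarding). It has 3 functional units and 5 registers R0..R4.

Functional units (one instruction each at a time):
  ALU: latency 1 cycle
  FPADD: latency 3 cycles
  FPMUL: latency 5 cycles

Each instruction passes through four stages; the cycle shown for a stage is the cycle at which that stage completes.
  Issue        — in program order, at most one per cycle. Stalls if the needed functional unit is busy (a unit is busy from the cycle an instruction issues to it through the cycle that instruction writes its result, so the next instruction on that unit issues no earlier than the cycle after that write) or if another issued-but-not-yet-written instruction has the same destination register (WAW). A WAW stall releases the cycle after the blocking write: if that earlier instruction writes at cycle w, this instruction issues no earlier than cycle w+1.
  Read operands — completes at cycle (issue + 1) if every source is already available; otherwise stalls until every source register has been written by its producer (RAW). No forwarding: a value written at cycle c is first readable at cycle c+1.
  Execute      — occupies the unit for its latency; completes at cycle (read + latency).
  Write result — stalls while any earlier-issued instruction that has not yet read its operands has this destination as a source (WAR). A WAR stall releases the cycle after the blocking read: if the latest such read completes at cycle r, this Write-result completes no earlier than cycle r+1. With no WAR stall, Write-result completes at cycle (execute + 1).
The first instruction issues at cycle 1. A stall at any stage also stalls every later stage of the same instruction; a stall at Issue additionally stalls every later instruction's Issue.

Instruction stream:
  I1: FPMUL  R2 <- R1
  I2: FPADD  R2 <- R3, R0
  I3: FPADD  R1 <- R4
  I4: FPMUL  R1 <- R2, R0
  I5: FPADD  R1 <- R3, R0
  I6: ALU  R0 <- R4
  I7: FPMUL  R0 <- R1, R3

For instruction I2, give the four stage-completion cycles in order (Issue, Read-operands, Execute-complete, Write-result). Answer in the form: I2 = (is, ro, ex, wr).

I2 = (9, 10, 13, 14)

[I1] 1/2/7/8
[I2] 9/10/13/14  (WAW R2: wait I1 write@8)
[I3] 15/16/19/20  (struct: FPADD busy until I2 writes@14)
[I4] 21/22/27/28  (WAW R1: wait I3 write@20)
[I5] 29/30/33/34  (WAW R1: wait I4 write@28)
[I6] 30/31/32/33
[I7] 34/35/40/41  (WAW R0: wait I6 write@33)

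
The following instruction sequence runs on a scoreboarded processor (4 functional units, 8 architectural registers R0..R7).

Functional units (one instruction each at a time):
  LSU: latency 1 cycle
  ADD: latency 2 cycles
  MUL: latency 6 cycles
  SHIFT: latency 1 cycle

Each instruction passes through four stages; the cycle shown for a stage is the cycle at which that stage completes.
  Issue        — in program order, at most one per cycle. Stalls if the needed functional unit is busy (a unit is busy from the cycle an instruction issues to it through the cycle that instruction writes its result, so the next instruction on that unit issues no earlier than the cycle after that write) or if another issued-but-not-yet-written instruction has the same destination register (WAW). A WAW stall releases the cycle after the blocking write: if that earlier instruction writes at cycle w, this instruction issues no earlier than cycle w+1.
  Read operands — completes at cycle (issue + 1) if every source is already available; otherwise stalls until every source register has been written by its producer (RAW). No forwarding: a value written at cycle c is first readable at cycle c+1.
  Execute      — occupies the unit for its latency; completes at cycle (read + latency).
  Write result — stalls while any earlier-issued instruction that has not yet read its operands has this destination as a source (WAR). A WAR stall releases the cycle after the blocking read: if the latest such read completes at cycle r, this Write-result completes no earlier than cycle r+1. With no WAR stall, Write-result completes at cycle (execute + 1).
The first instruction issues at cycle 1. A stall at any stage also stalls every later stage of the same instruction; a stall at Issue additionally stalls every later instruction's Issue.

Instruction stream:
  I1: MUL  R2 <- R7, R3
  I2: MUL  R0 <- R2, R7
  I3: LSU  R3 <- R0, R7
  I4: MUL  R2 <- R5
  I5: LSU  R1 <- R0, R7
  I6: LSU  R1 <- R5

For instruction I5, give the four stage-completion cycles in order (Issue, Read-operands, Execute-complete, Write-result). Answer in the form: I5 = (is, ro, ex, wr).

c1: issue I1 (MUL)
c2: I1 read-ops
c8: I1 finished on MUL
c9: I1→R2
c10: issue I2 (MUL)
c11: I2 read-ops; issue I3 (LSU)
c17: I2 finished on MUL
c18: I2→R0
c19: I3 read-ops; issue I4 (MUL)
c20: I3 finished on LSU; I4 read-ops
c21: I3→R3
c22: issue I5 (LSU)
c23: I5 read-ops
c24: I5 finished on LSU
c25: I5→R1
c26: I4 finished on MUL; issue I6 (LSU)
c27: I4→R2; I6 read-ops
c28: I6 finished on LSU
c29: I6→R1

I5 = (22, 23, 24, 25)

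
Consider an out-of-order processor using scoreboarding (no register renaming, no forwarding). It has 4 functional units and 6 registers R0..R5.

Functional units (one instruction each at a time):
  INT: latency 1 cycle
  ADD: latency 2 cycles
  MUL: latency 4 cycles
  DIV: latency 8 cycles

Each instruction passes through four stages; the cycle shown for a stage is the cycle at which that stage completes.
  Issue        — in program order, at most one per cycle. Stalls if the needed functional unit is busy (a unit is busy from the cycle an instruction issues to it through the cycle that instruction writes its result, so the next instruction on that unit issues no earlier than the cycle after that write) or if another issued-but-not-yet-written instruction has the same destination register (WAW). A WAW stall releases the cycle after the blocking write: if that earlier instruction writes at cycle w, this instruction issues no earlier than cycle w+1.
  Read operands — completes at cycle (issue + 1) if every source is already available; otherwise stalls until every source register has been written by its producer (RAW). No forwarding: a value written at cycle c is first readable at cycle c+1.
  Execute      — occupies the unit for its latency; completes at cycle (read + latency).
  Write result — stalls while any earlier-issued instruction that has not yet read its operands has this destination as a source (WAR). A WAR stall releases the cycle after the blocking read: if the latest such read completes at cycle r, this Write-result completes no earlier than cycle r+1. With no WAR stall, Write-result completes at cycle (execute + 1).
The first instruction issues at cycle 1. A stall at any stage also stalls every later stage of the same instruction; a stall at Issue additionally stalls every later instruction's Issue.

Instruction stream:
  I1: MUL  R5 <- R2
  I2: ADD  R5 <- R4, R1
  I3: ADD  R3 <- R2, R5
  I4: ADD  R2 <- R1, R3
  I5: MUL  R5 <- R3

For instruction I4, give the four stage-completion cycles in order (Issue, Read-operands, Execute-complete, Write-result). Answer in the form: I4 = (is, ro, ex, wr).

I4 = (18, 19, 21, 22)

[I1] 1/2/6/7
[I2] 8/9/11/12  (WAW R5: wait I1 write@7)
[I3] 13/14/16/17  (struct: ADD busy until I2 writes@12)
[I4] 18/19/21/22  (struct: ADD busy until I3 writes@17)
[I5] 19/20/24/25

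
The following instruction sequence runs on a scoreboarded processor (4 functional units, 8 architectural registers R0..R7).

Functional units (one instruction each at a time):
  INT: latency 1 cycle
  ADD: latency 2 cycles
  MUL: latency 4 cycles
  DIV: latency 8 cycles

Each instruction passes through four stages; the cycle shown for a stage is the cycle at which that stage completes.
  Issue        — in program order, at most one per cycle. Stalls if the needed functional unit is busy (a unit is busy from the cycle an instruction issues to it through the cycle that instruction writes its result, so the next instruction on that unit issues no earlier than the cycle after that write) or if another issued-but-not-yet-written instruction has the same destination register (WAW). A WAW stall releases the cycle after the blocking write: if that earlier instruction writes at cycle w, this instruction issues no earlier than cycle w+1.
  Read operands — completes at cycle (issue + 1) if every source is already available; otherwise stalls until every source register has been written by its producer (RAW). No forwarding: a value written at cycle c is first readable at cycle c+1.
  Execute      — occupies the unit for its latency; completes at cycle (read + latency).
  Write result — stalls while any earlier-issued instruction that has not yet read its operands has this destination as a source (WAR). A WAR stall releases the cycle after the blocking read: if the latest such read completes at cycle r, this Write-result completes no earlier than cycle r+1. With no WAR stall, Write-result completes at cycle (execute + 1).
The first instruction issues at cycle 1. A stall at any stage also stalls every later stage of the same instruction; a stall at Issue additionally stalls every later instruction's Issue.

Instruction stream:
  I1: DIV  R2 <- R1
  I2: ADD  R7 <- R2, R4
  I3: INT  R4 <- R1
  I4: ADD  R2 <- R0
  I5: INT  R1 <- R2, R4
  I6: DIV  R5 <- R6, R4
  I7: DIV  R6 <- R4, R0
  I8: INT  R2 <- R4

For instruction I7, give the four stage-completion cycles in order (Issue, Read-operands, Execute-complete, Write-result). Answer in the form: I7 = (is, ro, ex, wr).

I7 = (29, 30, 38, 39)

[I1] 1/2/10/11
[I2] 2/12/14/15  (RAW R2: wait I1 write@11)
[I3] 3/4/5/13  (WAR R4: wait I2 read@12)
[I4] 16/17/19/20  (struct: ADD busy until I2 writes@15)
[I5] 17/21/22/23  (RAW R2: wait I4 write@20)
[I6] 18/19/27/28
[I7] 29/30/38/39  (struct: DIV busy until I6 writes@28)
[I8] 30/31/32/33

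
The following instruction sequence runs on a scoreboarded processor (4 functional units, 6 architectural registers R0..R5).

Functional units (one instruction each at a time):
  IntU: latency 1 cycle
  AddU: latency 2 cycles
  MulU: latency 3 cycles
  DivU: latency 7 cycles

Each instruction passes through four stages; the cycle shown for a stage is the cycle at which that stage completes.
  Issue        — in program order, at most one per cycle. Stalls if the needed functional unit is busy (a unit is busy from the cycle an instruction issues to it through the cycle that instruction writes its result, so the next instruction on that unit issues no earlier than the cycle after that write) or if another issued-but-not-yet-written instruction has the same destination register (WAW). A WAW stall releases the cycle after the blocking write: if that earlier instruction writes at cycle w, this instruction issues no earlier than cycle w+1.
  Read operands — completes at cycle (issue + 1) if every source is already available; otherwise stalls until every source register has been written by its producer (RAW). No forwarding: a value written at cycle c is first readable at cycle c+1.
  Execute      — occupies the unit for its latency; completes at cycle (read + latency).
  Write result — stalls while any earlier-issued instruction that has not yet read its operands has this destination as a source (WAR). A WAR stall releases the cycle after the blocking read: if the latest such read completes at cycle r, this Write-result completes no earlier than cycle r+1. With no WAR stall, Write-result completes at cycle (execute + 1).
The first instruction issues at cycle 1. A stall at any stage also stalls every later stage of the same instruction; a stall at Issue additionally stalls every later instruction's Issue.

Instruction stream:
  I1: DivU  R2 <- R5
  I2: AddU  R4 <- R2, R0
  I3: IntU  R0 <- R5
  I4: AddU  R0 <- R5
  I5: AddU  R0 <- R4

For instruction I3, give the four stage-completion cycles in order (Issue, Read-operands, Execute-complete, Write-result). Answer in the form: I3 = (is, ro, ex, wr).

I3 = (3, 4, 5, 12)

cycle 1: issue I1 (DivU)
cycle 2: I1 read-ops; issue I2 (AddU)
cycle 3: issue I3 (IntU)
cycle 4: I3 read-ops
cycle 5: I3 finished on IntU
cycle 9: I1 finished on DivU
cycle 10: I1→R2
cycle 11: I2 read-ops
cycle 12: I3→R0
cycle 13: I2 finished on AddU
cycle 14: I2→R4
cycle 15: issue I4 (AddU)
cycle 16: I4 read-ops
cycle 18: I4 finished on AddU
cycle 19: I4→R0
cycle 20: issue I5 (AddU)
cycle 21: I5 read-ops
cycle 23: I5 finished on AddU
cycle 24: I5→R0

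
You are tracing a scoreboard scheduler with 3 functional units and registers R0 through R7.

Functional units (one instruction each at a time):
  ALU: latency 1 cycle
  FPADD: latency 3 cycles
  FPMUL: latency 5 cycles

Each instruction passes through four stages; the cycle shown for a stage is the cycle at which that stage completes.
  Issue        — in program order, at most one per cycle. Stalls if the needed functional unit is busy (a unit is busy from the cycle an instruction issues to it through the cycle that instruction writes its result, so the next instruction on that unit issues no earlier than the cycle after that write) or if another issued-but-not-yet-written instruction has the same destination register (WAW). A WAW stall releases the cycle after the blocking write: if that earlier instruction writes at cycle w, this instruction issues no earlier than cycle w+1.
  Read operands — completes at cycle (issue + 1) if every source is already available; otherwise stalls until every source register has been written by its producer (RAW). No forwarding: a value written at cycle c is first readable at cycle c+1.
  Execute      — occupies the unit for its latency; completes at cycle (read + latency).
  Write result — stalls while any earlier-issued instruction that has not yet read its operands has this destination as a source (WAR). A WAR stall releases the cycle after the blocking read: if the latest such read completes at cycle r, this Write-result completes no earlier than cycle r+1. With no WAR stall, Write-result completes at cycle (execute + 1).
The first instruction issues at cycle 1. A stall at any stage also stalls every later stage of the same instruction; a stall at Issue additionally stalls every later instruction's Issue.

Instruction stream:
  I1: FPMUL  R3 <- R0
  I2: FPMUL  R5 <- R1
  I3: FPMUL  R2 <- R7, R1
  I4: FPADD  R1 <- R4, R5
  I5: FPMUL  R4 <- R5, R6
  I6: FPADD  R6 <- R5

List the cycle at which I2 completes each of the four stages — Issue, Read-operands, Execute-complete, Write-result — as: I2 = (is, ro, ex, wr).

I1  is:1  ro:2  ex:7  wr:8
I2  is:9  ro:10  ex:15  wr:16  — struct: FPMUL busy until I1 writes@8
I3  is:17  ro:18  ex:23  wr:24  — struct: FPMUL busy until I2 writes@16
I4  is:18  ro:19  ex:22  wr:23
I5  is:25  ro:26  ex:31  wr:32  — struct: FPMUL busy until I3 writes@24
I6  is:26  ro:27  ex:30  wr:31

I2 = (9, 10, 15, 16)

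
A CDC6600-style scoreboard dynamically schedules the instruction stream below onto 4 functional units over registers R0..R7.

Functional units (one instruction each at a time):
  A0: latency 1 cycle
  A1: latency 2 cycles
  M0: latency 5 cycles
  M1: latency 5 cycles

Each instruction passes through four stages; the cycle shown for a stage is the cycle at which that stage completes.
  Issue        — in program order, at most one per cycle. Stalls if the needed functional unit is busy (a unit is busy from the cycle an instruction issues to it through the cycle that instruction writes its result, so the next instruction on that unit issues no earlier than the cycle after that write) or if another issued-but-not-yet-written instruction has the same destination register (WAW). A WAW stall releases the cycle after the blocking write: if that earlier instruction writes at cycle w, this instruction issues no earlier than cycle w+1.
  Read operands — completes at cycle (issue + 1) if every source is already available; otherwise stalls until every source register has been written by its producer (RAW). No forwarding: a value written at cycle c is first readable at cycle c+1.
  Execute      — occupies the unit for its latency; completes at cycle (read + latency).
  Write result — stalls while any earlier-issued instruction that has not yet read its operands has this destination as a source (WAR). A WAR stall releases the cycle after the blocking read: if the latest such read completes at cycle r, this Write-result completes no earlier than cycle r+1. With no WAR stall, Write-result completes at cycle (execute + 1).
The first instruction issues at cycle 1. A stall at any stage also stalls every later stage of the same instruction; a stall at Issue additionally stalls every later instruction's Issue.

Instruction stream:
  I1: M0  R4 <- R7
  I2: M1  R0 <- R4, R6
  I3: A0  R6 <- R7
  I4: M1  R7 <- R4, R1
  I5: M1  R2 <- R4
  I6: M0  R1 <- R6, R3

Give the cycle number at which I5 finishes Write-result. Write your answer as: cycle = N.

c1: issue I1 (M0)
c2: I1 read-ops, issue I2 (M1)
c3: issue I3 (A0)
c4: I3 read-ops
c5: I3 finished on A0
c7: I1 finished on M0
c8: I1→R4
c9: I2 read-ops
c10: I3→R6
c14: I2 finished on M1
c15: I2→R0
c16: issue I4 (M1)
c17: I4 read-ops
c22: I4 finished on M1
c23: I4→R7
c24: issue I5 (M1)
c25: I5 read-ops, issue I6 (M0)
c26: I6 read-ops
c30: I5 finished on M1
c31: I5→R2, I6 finished on M0
c32: I6→R1

cycle = 31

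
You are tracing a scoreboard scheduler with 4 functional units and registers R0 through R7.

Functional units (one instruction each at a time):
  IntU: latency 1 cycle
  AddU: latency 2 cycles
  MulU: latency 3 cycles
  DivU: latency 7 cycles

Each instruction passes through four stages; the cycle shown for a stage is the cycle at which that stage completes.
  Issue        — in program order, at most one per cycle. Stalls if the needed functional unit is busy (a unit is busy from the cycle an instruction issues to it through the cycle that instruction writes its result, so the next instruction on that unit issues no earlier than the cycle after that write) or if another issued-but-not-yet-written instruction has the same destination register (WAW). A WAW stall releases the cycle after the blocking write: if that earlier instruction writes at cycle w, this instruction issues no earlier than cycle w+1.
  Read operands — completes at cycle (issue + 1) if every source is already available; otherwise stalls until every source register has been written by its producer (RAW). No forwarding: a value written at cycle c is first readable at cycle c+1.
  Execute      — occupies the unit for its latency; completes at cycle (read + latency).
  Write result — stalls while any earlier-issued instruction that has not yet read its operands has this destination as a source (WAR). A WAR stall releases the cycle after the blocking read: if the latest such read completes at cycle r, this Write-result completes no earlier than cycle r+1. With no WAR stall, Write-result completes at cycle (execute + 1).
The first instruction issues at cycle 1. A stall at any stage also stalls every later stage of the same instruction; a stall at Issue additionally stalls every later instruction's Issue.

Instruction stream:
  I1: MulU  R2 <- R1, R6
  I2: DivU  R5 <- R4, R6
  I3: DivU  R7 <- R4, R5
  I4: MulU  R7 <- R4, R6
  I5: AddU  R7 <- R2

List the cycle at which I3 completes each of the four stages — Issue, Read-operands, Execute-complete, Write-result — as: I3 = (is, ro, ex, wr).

[I1] 1/2/5/6
[I2] 2/3/10/11
[I3] 12/13/20/21  (struct: DivU busy until I2 writes@11)
[I4] 22/23/26/27  (WAW R7: wait I3 write@21)
[I5] 28/29/31/32  (WAW R7: wait I4 write@27)

I3 = (12, 13, 20, 21)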